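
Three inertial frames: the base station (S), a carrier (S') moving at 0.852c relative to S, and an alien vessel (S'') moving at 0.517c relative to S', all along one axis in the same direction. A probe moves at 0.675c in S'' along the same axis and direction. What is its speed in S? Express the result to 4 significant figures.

Apply u = (u'+v)/(1+u'v) twice. Probe in the carrier frame: (0.675+0.517)/(1+0.675·0.517) = 1.192/1.348975 = 0.88363c.
That velocity, transformed to the rest frame of the base station: (0.88363+0.852)/(1+0.88363·0.852) = 1.73563/1.75285276 = 0.99017c.

0.9902c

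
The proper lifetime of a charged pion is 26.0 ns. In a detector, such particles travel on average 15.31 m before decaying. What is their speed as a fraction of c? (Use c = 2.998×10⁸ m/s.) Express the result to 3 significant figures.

0.891c

Lab distance = (lab lifetime)·v = γτ·βc, so βγ = d/(cτ) = 15.31/(2.998×10⁸ × 2.600×10^-8) = 1.9641.
With βγ = 1.9641: γ² = 1 + (βγ)² = 4.85769, and β = (βγ)/γ = 1.9641/2.20402 = 0.891.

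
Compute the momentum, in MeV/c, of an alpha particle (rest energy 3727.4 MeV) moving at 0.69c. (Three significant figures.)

With β = 0.69, γ = 1/√(1 − 0.69²) = 1/√0.5239 = 1.3816.
Momentum: p = γβ·mc = 1.3816 × 0.69 × 3727.4 MeV/c = 3550 MeV/c.

3550 MeV/c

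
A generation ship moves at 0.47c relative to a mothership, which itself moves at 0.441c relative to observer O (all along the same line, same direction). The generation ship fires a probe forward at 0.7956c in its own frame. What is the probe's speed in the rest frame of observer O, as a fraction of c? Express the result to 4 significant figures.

Compose velocities in two stages. Stage 1 (into S'): u₁ = (0.7956+0.47)/(1+0.7956×0.47) = 0.92115.
Stage 2 (into S): u = (0.92115+0.441)/(1+0.92115×0.441) = 0.96866, so the speed is 0.9687c.

0.9687c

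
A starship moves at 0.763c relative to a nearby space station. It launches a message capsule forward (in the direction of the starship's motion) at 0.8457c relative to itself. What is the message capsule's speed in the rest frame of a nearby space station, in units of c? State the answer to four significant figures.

In units of c, u = (u' + v)/(1 + u'v) with u' = 0.8457 and v = 0.763.
Numerator: 0.8457 + 0.763 = 1.6087. Denominator: 1 + (0.8457)(0.763) = 1.6452691.
u = 1.6087/1.6452691 = 0.97777, so the speed is 0.9778c.

0.9778c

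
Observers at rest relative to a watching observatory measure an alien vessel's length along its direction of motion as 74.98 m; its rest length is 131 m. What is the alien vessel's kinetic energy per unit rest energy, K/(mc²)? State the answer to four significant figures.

Length contraction gives γ = L₀/L = 131/74.98 = 1.74713.
Since K = (γ−1)mc², K/(mc²) = 1.74713 − 1 = 0.7471.

0.7471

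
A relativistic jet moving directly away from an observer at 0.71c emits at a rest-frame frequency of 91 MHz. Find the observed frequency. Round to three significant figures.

Relativistic Doppler (source moving away): f_obs = f_src · √((1−β)/(1+β)).
With β = 0.71: factor = √(0.29/1.71) = 0.41181.
f_obs = 91 × 0.41181 = 37.5 MHz.

37.5 MHz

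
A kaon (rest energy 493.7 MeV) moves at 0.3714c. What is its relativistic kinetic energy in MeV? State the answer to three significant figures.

38.0 MeV

With β = 0.3714, γ = 1/√(1 − 0.3714²) = 1/√0.86206204 = 1.077037.
Kinetic energy: K = (γ − 1)mc² = (1.077037 − 1) × 493.7 MeV = 0.077037 × 493.7 = 38.0 MeV.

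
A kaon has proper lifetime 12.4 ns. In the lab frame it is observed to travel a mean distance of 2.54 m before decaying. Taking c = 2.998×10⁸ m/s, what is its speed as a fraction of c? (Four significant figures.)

0.5641c

d = βγcτ ⇒ βγ = d/(cτ) = 2.540 m / (3.71752 m) = 0.68325.
β = (βγ)/√(1+(βγ)²) = 0.68325/√1.466831 = 0.5641.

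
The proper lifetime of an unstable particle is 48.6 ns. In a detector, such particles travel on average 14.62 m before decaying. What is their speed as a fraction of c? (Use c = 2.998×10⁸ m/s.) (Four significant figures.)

0.7083c

d = βγcτ ⇒ βγ = d/(cτ) = 14.62 m / (14.57028 m) = 1.0034.
β = (βγ)/√(1+(βγ)²) = 1.0034/√2.00681 = 0.7083.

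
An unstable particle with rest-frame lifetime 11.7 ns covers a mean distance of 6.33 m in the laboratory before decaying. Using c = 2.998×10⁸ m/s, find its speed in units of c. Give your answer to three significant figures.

d = βγcτ ⇒ βγ = d/(cτ) = 6.330 m / (3.50766 m) = 1.8046.
β = (βγ)/√(1+(βγ)²) = 1.8046/√4.25658 = 0.875.

0.875c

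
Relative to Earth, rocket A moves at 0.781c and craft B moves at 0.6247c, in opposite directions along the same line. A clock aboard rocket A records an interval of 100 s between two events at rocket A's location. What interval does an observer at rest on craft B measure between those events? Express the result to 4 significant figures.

305.1 s

Transform rocket A's velocity into craft B's frame: (0.781 + 0.6247)/(1 + 0.781·0.6247) = 1.4057/1.4878907, so the relative speed is 0.94476c.
At |u| = 0.94476c, γ = (1 − 0.892571)^(−1/2) = 3.051.
Rocket A's interval is proper; time dilation gives Δt_B = γΔτ = 3.051 × 100 s = 305.1 s.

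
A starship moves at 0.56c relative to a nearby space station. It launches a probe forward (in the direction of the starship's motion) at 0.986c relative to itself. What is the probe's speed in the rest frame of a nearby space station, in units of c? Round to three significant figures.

0.996c

In units of c, u = (u' + v)/(1 + u'v) with u' = 0.986 and v = 0.56.
Numerator: 0.986 + 0.56 = 1.546. Denominator: 1 + (0.986)(0.56) = 1.55216.
u = 1.546/1.55216 = 0.99603, so the speed is 0.996c.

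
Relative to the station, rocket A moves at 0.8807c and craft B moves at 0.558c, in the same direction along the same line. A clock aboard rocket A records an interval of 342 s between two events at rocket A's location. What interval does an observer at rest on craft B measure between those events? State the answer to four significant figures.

442.5 s

The velocity of rocket A relative to craft B is (0.8807 − 0.558)c / (1 − 0.8807×0.558) = 0.63453c; relative speed 0.63453c.
γ for this relative speed: γ = 1/√(1 − 0.402628) = 1.2938.
Rocket A's interval is proper; time dilation gives Δt_B = γΔτ = 1.2938 × 342 s = 442.5 s.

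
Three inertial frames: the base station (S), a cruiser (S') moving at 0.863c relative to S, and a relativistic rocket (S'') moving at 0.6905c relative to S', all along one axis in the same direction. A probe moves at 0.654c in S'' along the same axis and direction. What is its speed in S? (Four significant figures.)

0.9944c

Compose velocities in two stages. Stage 1 (into S'): u₁ = (0.654+0.6905)/(1+0.654×0.6905) = 0.92623.
Stage 2 (into S): u = (0.92623+0.863)/(1+0.92623×0.863) = 0.99438, so the speed is 0.9944c.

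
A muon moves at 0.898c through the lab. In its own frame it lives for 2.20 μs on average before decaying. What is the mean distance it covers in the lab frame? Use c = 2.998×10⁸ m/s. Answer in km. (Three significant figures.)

1.35 km

γ = 1/√(1 − β²) = 1/√(1 − 0.806404) = 1/√0.193596 = 1/0.439995 = 2.2728.
Lab-frame lifetime: Δt = γτ = 2.2728 × 2.20 μs = 5.0002 μs.
Distance: d = vΔt = 0.898 × 2.998×10⁸ m/s × 5.0002×10^-6 s = 1350 m = 1.35 km.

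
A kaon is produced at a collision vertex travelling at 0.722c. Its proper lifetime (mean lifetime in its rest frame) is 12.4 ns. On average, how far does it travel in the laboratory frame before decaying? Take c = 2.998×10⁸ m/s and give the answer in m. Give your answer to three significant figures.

3.88 m

β² = 0.521284, so γ = 1/√0.478716 = 1.4453.
Lab-frame lifetime: Δt = γτ = 1.4453 × 12.4 ns = 17.922 ns.
Distance: d = vΔt = 0.722 × 2.998×10⁸ m/s × 1.7922×10^-8 s = 3.88 m.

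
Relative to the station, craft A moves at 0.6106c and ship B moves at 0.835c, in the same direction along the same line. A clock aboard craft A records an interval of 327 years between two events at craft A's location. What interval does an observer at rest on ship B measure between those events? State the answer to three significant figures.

368 years

The velocity of craft A relative to ship B is (0.6106 − 0.835)c / (1 − 0.6106×0.835) = −0.45782c; relative speed 0.45782c.
At |u| = 0.45782c, γ = (1 − 0.209599)^(−1/2) = 1.1248.
The clock on craft A records proper time, so ship B measures Δt = γΔτ = 1.1248 × 327 = 368 years.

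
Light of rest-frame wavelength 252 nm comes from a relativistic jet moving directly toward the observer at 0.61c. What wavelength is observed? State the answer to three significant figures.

124 nm

Relativistic Doppler for wavelength: λ_obs = λ_src · √((1−β)/(1+β)).
With β = 0.61: factor = √(0.39/1.61) = 0.49217.
λ_obs = 252 × 0.49217 = 124 nm.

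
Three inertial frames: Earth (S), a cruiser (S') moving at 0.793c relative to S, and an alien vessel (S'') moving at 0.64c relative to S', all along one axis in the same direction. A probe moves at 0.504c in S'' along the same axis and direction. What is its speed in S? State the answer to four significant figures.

First combine the probe and alien vessel (S''→S'): u₁ = (0.504 + 0.64)/(1 + 0.504×0.64) = 1.144/1.32256 = 0.86499.
Then combine with the cruiser (S'→S): u = (0.86499 + 0.793)/(1 + 0.86499×0.793) = 1.65799/1.68593707 = 0.98342.

0.9834c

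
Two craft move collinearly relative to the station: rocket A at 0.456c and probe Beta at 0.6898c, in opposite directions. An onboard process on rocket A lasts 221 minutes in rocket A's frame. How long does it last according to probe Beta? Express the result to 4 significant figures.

Speed of rocket A in probe Beta's frame: u = (v_A + v_B)/(1 + v_A v_B/c²) = (0.456 + 0.6898)/(1 + 0.456×0.6898) = 1.1458/1.3145488 = 0.87163; |u| = 0.87163c.
At |u| = 0.87163c, γ = (1 − 0.759739)^(−1/2) = 2.0401.
The clock on rocket A records proper time, so probe Beta measures Δt = γΔτ = 2.0401 × 221 = 450.9 minutes.

450.9 minutes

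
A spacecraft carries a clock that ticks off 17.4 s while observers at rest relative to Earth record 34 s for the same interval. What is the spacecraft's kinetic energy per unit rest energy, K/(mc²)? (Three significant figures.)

From Δt = γΔτ: γ = 34/17.4 = 1.95402.
K/(mc²) = γ − 1 = 1.95402 − 1 = 0.954.

0.954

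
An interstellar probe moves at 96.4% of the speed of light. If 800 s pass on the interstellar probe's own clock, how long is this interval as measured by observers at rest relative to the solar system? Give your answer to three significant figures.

3010 s

γ = 1/√(1 − β²) = 1/√(1 − 0.929296) = 1/√0.070704 = 1/0.265902 = 3.7608.
Time dilation: Δt = γ·Δτ = 3.7608 × 800 = 3010 s.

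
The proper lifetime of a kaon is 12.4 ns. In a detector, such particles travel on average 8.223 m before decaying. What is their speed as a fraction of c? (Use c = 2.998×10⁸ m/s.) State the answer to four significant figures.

0.9112c

Lab distance = (lab lifetime)·v = γτ·βc, so βγ = d/(cτ) = 8.223/(2.998×10⁸ × 1.240×10^-8) = 2.212.
With βγ = 2.212: γ² = 1 + (βγ)² = 5.89294, and β = (βγ)/γ = 2.212/2.42754 = 0.9112.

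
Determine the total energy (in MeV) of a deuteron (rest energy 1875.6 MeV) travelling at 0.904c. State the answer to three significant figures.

Lorentz factor: γ = (1 − 0.817216)^(−1/2) = 2.339.
Total energy: E = γmc² = 2.339 × 1875.6 MeV = 4390 MeV.

4390 MeV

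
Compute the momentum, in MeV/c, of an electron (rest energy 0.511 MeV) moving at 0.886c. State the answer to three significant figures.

β² = 0.784996, so γ = 1/√0.215004 = 2.1566.
Momentum: p = γβ·mc = 2.1566 × 0.886 × 0.511 MeV/c = 0.976 MeV/c.

0.976 MeV/c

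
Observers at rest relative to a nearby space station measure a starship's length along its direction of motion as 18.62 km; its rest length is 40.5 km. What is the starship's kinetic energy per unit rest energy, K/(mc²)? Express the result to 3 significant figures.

1.18

Length contraction gives γ = L₀/L = 40.5/18.62 = 2.17508.
Since K = (γ−1)mc², K/(mc²) = 2.17508 − 1 = 1.18.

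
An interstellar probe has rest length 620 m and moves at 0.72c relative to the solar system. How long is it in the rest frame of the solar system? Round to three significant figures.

430 m

Lorentz factor: γ = (1 − 0.5184)^(−1/2) = 1.441.
Along the direction of motion the measured length is L₀/γ = 620/1.441 = 430 m.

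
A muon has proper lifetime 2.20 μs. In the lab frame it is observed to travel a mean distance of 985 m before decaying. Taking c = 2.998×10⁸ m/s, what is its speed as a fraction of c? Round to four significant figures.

0.8309c

d = βγcτ ⇒ βγ = d/(cτ) = 985.0 m / (659.56 m) = 1.4934.
β = (βγ)/√(1+(βγ)²) = 1.4934/√3.23024 = 0.8309.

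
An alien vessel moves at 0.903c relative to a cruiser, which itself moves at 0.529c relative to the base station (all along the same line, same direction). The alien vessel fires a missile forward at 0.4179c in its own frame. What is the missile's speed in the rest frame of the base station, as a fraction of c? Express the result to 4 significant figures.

0.9872c

First combine the missile and alien vessel (S''→S'): u₁ = (0.4179 + 0.903)/(1 + 0.4179×0.903) = 1.3209/1.3773637 = 0.95901.
Then combine with the cruiser (S'→S): u = (0.95901 + 0.529)/(1 + 0.95901×0.529) = 1.48801/1.50731629 = 0.98719.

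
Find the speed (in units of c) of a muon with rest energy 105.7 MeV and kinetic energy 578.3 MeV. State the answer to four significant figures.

0.9880c

K = (γ−1)mc², so γ = 1 + 578.3/105.7 = 6.4711.
Then v/c = √(1 − γ⁻²) = √(1 − 0.0238805) = √0.9761195 = 0.9880.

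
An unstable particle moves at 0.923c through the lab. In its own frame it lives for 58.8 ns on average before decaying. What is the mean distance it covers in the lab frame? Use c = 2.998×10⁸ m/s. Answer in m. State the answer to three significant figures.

γ = 1/√(1 − β²) = 1/√(1 − 0.851929) = 1/√0.148071 = 1/0.3848 = 2.5988.
Lab-frame lifetime: Δt = γτ = 2.5988 × 58.8 ns = 152.81 ns.
Distance: d = vΔt = 0.923 × 2.998×10⁸ m/s × 1.5281×10^-7 s = 42.3 m.

42.3 m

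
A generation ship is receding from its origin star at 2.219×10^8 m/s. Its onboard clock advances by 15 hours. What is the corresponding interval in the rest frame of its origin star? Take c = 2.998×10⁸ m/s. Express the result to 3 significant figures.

β = v/c = (2.219×10^8 m/s)/(2.998×10⁸ m/s) = 0.74016.
γ = 1/√(1 − β²) = 1/√(1 − 0.5478368256) = 1/√0.4521631744 = 1/0.672431 = 1.4871.
The onboard clock measures proper time, so the interval in the rest frame of its origin star is dilated: Δt = γ·Δτ = 1.4871 × 15 hours = 22.3 hours.

22.3 hours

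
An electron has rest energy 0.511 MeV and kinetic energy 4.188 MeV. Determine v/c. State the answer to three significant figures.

0.994

γ = 1 + K/(mc²) = 1 + 4.188/0.511 = 9.1957.
β = √(1 − 1/γ²) = √(1 − 0.0118258) = √0.9881742 = 0.994.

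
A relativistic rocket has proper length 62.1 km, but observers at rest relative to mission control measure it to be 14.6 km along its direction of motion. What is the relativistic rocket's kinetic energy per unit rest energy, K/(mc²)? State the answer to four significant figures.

γ = L₀/L = 62.1/14.6 = 4.25342.
K/(mc²) = γ − 1 = 4.25342 − 1 = 3.253.

3.253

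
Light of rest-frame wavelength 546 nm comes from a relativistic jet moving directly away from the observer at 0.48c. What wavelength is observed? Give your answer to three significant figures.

921 nm

Relativistic Doppler for wavelength: λ_obs = λ_src · √((1+β)/(1−β)).
With β = 0.48: factor = √(1.48/0.52) = 1.6871.
λ_obs = 546 × 1.6871 = 921 nm.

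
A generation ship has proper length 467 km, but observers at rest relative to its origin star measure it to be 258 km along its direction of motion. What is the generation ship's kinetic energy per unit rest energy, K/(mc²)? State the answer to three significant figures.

γ = L₀/L = 467/258 = 1.81008.
K/(mc²) = γ − 1 = 1.81008 − 1 = 0.810.

0.810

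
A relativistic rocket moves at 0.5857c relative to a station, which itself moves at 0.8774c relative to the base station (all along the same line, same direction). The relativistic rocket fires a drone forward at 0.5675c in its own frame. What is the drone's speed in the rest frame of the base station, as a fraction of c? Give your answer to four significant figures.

Apply u = (u'+v)/(1+u'v) twice. Drone in the station frame: (0.5675+0.5857)/(1+0.5675·0.5857) = 1.1532/1.33238475 = 0.86552c.
That velocity, transformed to the rest frame of the base station: (0.86552+0.8774)/(1+0.86552·0.8774) = 1.74292/1.759407248 = 0.99063c.

0.9906c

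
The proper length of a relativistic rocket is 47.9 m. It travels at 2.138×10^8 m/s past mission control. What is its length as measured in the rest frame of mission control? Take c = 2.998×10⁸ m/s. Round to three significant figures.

β = v/c = (2.138×10^8 m/s)/(2.998×10⁸ m/s) = 0.713142.
With β = 0.713142, γ = 1/√(1 − 0.713142²) = 1/√0.4914285 = 1.4265.
Length contraction: L = L₀/γ = 47.9/1.4265 = 33.6 m.

33.6 m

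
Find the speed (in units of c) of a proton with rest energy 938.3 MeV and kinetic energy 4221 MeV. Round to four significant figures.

0.9833c

K = (γ−1)mc², so γ = 1 + 4221/938.3 = 5.4986.
Then v/c = √(1 − γ⁻²) = √(1 − 0.0330747) = √0.9669253 = 0.9833.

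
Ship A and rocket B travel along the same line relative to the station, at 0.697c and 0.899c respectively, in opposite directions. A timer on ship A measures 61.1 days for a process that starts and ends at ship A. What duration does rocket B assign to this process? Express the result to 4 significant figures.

316.5 days

Transform ship A's velocity into rocket B's frame: (0.697 + 0.899)/(1 + 0.697·0.899) = 1.596/1.626603, so the relative speed is 0.98119c.
γ for this relative speed: γ = 1/√(1 − 0.962734) = 5.1802.
Ship A's interval is proper; time dilation gives Δt_B = γΔτ = 5.1802 × 61.1 days = 316.5 days.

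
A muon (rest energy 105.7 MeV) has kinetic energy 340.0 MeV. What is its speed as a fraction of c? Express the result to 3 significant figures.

γ = 1 + K/(mc²) = 1 + 340.0/105.7 = 4.2167.
β = √(1 − 1/γ²) = √(1 − 0.0562412) = √0.9437588 = 0.971.

0.971c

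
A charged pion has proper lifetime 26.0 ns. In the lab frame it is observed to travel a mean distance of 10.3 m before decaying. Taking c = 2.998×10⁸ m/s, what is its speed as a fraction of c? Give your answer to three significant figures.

0.797c

d = βγcτ ⇒ βγ = d/(cτ) = 10.30 m / (7.7948 m) = 1.3214.
β = (βγ)/√(1+(βγ)²) = 1.3214/√2.7461 = 0.797.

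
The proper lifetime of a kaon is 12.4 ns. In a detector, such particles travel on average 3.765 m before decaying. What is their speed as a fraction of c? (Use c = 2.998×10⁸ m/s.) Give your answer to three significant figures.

d = βγcτ ⇒ βγ = d/(cτ) = 3.765 m / (3.71752 m) = 1.0128.
β = (βγ)/√(1+(βγ)²) = 1.0128/√2.02576 = 0.712.

0.712c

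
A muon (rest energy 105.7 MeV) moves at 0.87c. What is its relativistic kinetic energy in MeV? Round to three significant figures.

β² = 0.7569, so γ = 1/√0.2431 = 2.0282.
Kinetic energy: K = (γ − 1)mc² = (2.0282 − 1) × 105.7 MeV = 1.0282 × 105.7 = 109 MeV.

109 MeV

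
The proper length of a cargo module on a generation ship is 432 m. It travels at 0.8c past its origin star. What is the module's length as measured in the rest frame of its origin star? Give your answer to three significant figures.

259 m

γ = 1/√(1 − β²) = 1/√(1 − 0.64) = 1/√0.36 = 1/0.6 = 1.6667.
Length contraction: L = L₀/γ = 432/1.6667 = 259 m.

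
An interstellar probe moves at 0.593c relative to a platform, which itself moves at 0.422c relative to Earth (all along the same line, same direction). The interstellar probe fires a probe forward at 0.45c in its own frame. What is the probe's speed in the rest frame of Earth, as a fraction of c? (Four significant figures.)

0.9242c

First combine the probe and interstellar probe (S''→S'): u₁ = (0.45 + 0.593)/(1 + 0.45×0.593) = 1.043/1.26685 = 0.8233.
Then combine with the platform (S'→S): u = (0.8233 + 0.422)/(1 + 0.8233×0.422) = 1.2453/1.3474326 = 0.9242.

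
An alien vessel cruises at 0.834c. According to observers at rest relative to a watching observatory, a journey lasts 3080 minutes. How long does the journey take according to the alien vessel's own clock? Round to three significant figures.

1700 minutes

γ = 1/√(1 − β²) = 1/√(1 − 0.695556) = 1/√0.304444 = 1/0.551764 = 1.8124.
The alien vessel's clock runs slow as seen from a watching observatory, so Δτ = Δt/γ = 3080/1.8124 = 1700 minutes.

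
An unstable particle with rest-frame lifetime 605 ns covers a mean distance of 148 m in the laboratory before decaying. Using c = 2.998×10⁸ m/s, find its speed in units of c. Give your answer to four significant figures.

0.6322c

d = βγcτ ⇒ βγ = d/(cτ) = 148.0 m / (181.379 m) = 0.81597.
β = (βγ)/√(1+(βγ)²) = 0.81597/√1.665807 = 0.6322.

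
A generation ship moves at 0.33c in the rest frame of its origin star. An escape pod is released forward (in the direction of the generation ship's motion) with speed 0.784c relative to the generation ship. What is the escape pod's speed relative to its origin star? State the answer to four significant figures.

In units of c, u = (u' + v)/(1 + u'v) with u' = 0.784 and v = 0.33.
Numerator: 0.784 + 0.33 = 1.114. Denominator: 1 + (0.784)(0.33) = 1.25872.
u = 1.114/1.25872 = 0.88503, so the speed is 0.8850c.

0.8850c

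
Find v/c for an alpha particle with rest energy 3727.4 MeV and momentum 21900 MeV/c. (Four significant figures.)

0.9858

βγ = pc/(mc²) = 21900/3727.4 = 5.8754.
Since γ² = 1 + (βγ)² = 35.5203, γ = √35.5203 = 5.95989, and β = (βγ)/γ = 5.8754/5.95989 = 0.9858.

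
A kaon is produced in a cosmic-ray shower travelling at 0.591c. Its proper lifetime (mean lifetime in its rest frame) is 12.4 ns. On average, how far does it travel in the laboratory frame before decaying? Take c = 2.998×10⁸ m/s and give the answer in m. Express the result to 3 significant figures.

β² = 0.349281, so γ = 1/√0.650719 = 1.2397.
Lab-frame lifetime: Δt = γτ = 1.2397 × 12.4 ns = 15.372 ns.
Distance: d = vΔt = 0.591 × 2.998×10⁸ m/s × 1.5372×10^-8 s = 2.72 m.

2.72 m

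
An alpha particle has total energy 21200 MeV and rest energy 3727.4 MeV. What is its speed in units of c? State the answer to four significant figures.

γ = E/(mc²) = 21200/3727.4 = 5.6876.
β = √(1 − 1/γ²) = √(1 − 0.0309131) = √0.9690869 = 0.9844.

0.9844c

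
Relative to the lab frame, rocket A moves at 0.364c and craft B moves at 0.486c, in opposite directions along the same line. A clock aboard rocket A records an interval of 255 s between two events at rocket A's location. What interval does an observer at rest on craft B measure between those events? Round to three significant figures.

The velocity of rocket A relative to craft B is (0.364 + 0.486)c / (1 + 0.364×0.486) = 0.72223c; relative speed 0.72223c.
γ for this relative speed: γ = 1/√(1 − 0.521616) = 1.4458.
The clock on rocket A records proper time, so craft B measures Δt = γΔτ = 1.4458 × 255 = 369 s.

369 s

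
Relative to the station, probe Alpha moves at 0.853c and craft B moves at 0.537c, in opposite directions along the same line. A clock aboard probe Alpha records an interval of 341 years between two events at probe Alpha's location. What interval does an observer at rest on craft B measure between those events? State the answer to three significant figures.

1130 years

Speed of probe Alpha in craft B's frame: u = (v_A + v_B)/(1 + v_A v_B/c²) = (0.853 + 0.537)/(1 + 0.853×0.537) = 1.39/1.458061 = 0.95332; |u| = 0.95332c.
At |u| = 0.95332c, γ = (1 − 0.908819)^(−1/2) = 3.3117.
The clock on probe Alpha records proper time, so craft B measures Δt = γΔτ = 3.3117 × 341 = 1130 years.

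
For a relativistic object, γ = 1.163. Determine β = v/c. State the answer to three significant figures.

0.511

β = √(1 − 1/γ²) = √(1 − 1/1.352569) = √0.260666 = 0.511.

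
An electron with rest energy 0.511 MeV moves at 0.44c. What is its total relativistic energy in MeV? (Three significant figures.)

γ = 1/√(1 − β²) = 1/√(1 − 0.1936) = 1/√0.8064 = 1/0.897998 = 1.1136.
Total energy: E = γmc² = 1.1136 × 0.511 MeV = 0.569 MeV.

0.569 MeV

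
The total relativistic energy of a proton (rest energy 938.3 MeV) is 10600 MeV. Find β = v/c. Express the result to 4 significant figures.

Total energy E = γmc² gives γ = 10600/938.3 = 11.297.
Hence β = √(1 − 1/γ²) = √(1 − 0.00783563) = √0.99216437 = 0.9961.

0.9961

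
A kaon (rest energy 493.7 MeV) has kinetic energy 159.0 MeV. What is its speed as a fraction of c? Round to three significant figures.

γ = 1 + K/(mc²) = 1 + 159.0/493.7 = 1.3221.
β = √(1 − 1/γ²) = √(1 − 0.572099) = √0.427901 = 0.654.

0.654c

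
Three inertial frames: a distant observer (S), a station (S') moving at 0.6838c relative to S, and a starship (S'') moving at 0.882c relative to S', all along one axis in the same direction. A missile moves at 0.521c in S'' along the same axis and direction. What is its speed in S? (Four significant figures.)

0.9926c

First combine the missile and starship (S''→S'): u₁ = (0.521 + 0.882)/(1 + 0.521×0.882) = 1.403/1.459522 = 0.96127.
Then combine with the station (S'→S): u = (0.96127 + 0.6838)/(1 + 0.96127×0.6838) = 1.64507/1.657316426 = 0.99261.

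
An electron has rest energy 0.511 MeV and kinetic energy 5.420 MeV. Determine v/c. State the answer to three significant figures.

0.996

γ = 1 + K/(mc²) = 1 + 5.420/0.511 = 11.607.
β = √(1 − 1/γ²) = √(1 − 0.00742267) = √0.99257733 = 0.996.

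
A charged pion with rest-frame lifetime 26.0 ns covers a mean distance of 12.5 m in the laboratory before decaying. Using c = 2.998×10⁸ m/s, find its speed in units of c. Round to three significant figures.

0.849c

Lab distance = (lab lifetime)·v = γτ·βc, so βγ = d/(cτ) = 12.50/(2.998×10⁸ × 2.600×10^-8) = 1.6036.
With βγ = 1.6036: γ² = 1 + (βγ)² = 3.57153, and β = (βγ)/γ = 1.6036/1.88985 = 0.849.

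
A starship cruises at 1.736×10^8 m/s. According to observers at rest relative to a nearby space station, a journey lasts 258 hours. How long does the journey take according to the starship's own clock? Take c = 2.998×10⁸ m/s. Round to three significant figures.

β = v/c = (1.736×10^8 m/s)/(2.998×10⁸ m/s) = 0.579053.
With β = 0.579053, γ = 1/√(1 − 0.579053²) = 1/√0.6646976 = 1.2266.
The moving clock records proper time: Δτ = Δt/γ = 258/1.2266 = 210 hours.

210 hours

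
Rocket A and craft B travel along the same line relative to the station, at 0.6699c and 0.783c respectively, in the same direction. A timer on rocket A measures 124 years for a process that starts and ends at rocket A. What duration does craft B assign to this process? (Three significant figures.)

The velocity of rocket A relative to craft B is (0.6699 − 0.783)c / (1 − 0.6699×0.783) = −0.23787c; relative speed 0.23787c.
γ for this relative speed: γ = 1/√(1 − 0.0565821) = 1.0296.
Rocket A's interval is proper; time dilation gives Δt_B = γΔτ = 1.0296 × 124 years = 128 years.

128 years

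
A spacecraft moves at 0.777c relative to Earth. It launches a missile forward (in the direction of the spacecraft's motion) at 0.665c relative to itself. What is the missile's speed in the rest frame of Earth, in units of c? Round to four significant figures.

0.9507c

In units of c, u = (u' + v)/(1 + u'v) with u' = 0.665 and v = 0.777.
Numerator: 0.665 + 0.777 = 1.442. Denominator: 1 + (0.665)(0.777) = 1.516705.
u = 1.442/1.516705 = 0.95075, so the speed is 0.9507c.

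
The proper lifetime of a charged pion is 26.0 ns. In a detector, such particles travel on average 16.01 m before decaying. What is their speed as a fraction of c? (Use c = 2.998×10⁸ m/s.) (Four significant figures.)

0.8991c

Let x = d/(cτ) = 16.01 m / (2.998×10⁸ m/s × 2.600×10^-8 s) = 2.0539. Since d = βγcτ, x = βγ = β/√(1−β²).
Solving: β² = x²/(1+x²) = 4.21851/5.21851 = 0.808374, so β = 0.8991.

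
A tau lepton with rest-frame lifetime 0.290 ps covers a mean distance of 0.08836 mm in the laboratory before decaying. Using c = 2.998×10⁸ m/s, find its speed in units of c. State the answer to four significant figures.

0.7128c

d = βγcτ ⇒ βγ = d/(cτ) = 8.836×10^-5 m / (8.6942×10^-5 m) = 1.0163.
β = (βγ)/√(1+(βγ)²) = 1.0163/√2.03287 = 0.7128.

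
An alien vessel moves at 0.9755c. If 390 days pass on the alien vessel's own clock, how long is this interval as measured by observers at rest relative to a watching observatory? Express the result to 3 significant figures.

1770 days

Lorentz factor: γ = (1 − 0.95160025)^(−1/2) = 4.5455.
The onboard clock measures proper time, so the interval in the rest frame of a watching observatory is dilated: Δt = γ·Δτ = 4.5455 × 390 days = 1770 days.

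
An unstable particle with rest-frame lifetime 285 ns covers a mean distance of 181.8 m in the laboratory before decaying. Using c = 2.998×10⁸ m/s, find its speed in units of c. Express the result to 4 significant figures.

0.9050c

Let x = d/(cτ) = 181.8 m / (2.998×10⁸ m/s × 2.850×10^-7 s) = 2.1277. Since d = βγcτ, x = βγ = β/√(1−β²).
Solving: β² = x²/(1+x²) = 4.52711/5.52711 = 0.819074, so β = 0.9050.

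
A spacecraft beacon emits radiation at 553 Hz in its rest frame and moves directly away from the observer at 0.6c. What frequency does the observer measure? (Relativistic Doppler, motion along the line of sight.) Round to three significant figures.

Relativistic Doppler (source moving away): f_obs = f_src · √((1−β)/(1+β)).
With β = 0.6: factor = √(0.4/1.6) = 0.5.
f_obs = 553 × 0.5 = 276 Hz.

276 Hz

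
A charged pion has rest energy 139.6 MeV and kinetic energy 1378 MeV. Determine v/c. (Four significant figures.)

K = (γ−1)mc², so γ = 1 + 1378/139.6 = 10.871.
Then v/c = √(1 − γ⁻²) = √(1 − 0.00846177) = √0.99153823 = 0.9958.

0.9958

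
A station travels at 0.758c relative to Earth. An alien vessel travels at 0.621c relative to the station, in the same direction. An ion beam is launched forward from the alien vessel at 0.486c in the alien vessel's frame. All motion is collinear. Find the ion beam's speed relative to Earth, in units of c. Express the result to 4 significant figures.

Compose velocities in two stages. Stage 1 (into S'): u₁ = (0.486+0.621)/(1+0.486×0.621) = 0.85036.
Stage 2 (into S): u = (0.85036+0.758)/(1+0.85036×0.758) = 0.97798, so the speed is 0.9780c.

0.9780c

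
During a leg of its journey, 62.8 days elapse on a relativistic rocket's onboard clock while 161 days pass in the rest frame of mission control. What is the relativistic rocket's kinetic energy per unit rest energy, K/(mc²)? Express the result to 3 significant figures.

From Δt = γΔτ: γ = 161/62.8 = 2.56369.
Since K = (γ−1)mc², K/(mc²) = 2.56369 − 1 = 1.56.

1.56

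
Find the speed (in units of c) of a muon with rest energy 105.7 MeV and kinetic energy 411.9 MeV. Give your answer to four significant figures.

0.9789c

γ = 1 + K/(mc²) = 1 + 411.9/105.7 = 4.8969.
β = √(1 − 1/γ²) = √(1 − 0.0417021) = √0.9582979 = 0.9789.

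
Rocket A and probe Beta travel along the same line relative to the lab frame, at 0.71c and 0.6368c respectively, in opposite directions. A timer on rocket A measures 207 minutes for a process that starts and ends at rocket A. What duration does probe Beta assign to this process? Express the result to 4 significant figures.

553.6 minutes

Transform rocket A's velocity into probe Beta's frame: (0.71 + 0.6368)/(1 + 0.71·0.6368) = 1.3468/1.452128, so the relative speed is 0.92747c.
γ for this relative speed: γ = 1/√(1 − 0.860201) = 2.6745.
Rocket A's interval is proper; time dilation gives Δt_B = γΔτ = 2.6745 × 207 minutes = 553.6 minutes.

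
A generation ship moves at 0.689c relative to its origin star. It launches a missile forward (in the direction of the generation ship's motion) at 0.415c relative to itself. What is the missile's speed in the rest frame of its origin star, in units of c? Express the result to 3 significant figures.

0.859c

Relativistic velocity addition: u = (u' + v)/(1 + u'v/c²), with u' = 0.415c and v = 0.689c.
Numerator: 0.415 + 0.689 = 1.104. Denominator: 1 + (0.415)(0.689) = 1.285935.
u = 1.104/1.285935 = 0.85852, so the speed is 0.859c.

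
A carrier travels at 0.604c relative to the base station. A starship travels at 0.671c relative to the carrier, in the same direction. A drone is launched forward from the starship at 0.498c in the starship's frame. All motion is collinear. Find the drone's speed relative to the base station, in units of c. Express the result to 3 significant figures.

0.968c

Compose velocities in two stages. Stage 1 (into S'): u₁ = (0.498+0.671)/(1+0.498×0.671) = 0.87621.
Stage 2 (into S): u = (0.87621+0.604)/(1+0.87621×0.604) = 0.96794, so the speed is 0.968c.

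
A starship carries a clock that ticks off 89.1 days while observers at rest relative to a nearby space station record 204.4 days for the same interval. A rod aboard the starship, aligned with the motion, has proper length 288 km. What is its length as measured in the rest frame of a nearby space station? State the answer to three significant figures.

From Δt = γΔτ: γ = 204.4/89.1 = 2.29405.
The rod contracts by the same γ: 288 km / 2.29405 = 126 km.

126 km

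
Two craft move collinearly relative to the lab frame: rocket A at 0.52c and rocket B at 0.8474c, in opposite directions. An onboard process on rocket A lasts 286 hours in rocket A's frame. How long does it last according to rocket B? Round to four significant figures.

908.5 hours

The velocity of rocket A relative to rocket B is (0.52 + 0.8474)c / (1 + 0.52×0.8474) = 0.94916c; relative speed 0.94916c.
At |u| = 0.94916c, γ = (1 − 0.900905)^(−1/2) = 3.1767.
Rocket A's interval is proper; time dilation gives Δt_B = γΔτ = 3.1767 × 286 hours = 908.5 hours.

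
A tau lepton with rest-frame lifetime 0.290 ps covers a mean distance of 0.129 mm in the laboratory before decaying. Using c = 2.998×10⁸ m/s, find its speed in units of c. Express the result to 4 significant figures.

0.8292c

d = βγcτ ⇒ βγ = d/(cτ) = 1.290×10^-4 m / (8.6942×10^-5 m) = 1.4837.
β = (βγ)/√(1+(βγ)²) = 1.4837/√3.20137 = 0.8292.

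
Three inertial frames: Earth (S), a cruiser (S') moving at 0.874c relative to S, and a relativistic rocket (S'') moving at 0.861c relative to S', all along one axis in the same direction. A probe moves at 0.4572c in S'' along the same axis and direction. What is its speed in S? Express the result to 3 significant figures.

Compose velocities in two stages. Stage 1 (into S'): u₁ = (0.4572+0.861)/(1+0.4572×0.861) = 0.94586.
Stage 2 (into S): u = (0.94586+0.874)/(1+0.94586×0.874) = 0.99627, so the speed is 0.996c.

0.996c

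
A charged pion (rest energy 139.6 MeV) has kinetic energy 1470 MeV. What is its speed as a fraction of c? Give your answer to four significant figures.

γ = 1 + K/(mc²) = 1 + 1470/139.6 = 11.53.
β = √(1 − 1/γ²) = √(1 − 0.00752214) = √0.99247786 = 0.9962.

0.9962c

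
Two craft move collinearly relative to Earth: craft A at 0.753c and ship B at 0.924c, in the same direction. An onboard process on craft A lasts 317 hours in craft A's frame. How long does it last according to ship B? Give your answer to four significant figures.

Transform craft A's velocity into ship B's frame: (0.753 − 0.924)/(1 − 0.753·0.924) = −0.171/0.304228, so the relative speed is 0.56208c.
γ for this relative speed: γ = 1/√(1 − 0.315934) = 1.2091.
The clock on craft A records proper time, so ship B measures Δt = γΔτ = 1.2091 × 317 = 383.3 hours.

383.3 hours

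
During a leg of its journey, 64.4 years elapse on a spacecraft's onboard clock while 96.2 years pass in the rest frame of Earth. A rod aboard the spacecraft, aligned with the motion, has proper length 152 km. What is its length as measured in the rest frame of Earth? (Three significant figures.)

γ = Δt/Δτ = 96.2/64.4 = 1.49379.
L = L₀/γ = 152/1.49379 = 102 km.

102 km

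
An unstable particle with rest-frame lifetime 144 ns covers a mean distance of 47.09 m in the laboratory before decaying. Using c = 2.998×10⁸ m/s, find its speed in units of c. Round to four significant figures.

Lab distance = (lab lifetime)·v = γτ·βc, so βγ = d/(cτ) = 47.09/(2.998×10⁸ × 1.440×10^-7) = 1.0908.
With βγ = 1.0908: γ² = 1 + (βγ)² = 2.18984, and β = (βγ)/γ = 1.0908/1.47981 = 0.7371.

0.7371c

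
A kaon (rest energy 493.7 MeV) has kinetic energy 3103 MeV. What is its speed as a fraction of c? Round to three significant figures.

0.991c

γ = 1 + K/(mc²) = 1 + 3103/493.7 = 7.2852.
β = √(1 − 1/γ²) = √(1 − 0.0188416) = √0.9811584 = 0.991.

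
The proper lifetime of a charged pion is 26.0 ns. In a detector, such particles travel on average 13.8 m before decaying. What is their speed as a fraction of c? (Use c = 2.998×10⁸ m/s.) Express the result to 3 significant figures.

d = βγcτ ⇒ βγ = d/(cτ) = 13.80 m / (7.7948 m) = 1.7704.
β = (βγ)/√(1+(βγ)²) = 1.7704/√4.13432 = 0.871.

0.871c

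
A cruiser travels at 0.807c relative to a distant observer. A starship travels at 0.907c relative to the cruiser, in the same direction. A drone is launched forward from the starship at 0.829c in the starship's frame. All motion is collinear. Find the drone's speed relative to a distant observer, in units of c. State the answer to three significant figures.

0.999c

Compose velocities in two stages. Stage 1 (into S'): u₁ = (0.829+0.907)/(1+0.829×0.907) = 0.99092.
Stage 2 (into S): u = (0.99092+0.807)/(1+0.99092×0.807) = 0.99903, so the speed is 0.999c.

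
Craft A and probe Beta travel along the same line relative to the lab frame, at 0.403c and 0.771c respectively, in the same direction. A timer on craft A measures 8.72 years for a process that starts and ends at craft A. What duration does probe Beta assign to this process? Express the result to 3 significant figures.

10.3 years

Transform craft A's velocity into probe Beta's frame: (0.403 − 0.771)/(1 − 0.403·0.771) = −0.368/0.689287, so the relative speed is 0.53389c.
γ for this relative speed: γ = 1/√(1 − 0.285039) = 1.1827.
The clock on craft A records proper time, so probe Beta measures Δt = γΔτ = 1.1827 × 8.72 = 10.3 years.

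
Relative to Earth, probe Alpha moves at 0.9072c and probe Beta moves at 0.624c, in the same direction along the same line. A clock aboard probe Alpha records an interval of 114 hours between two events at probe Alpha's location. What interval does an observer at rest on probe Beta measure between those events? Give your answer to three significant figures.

150 hours

Transform probe Alpha's velocity into probe Beta's frame: (0.9072 − 0.624)/(1 − 0.9072·0.624) = 0.2832/0.4339072, so the relative speed is 0.65267c.
γ for this relative speed: γ = 1/√(1 − 0.425978) = 1.3199.
Probe Alpha's interval is proper; time dilation gives Δt_B = γΔτ = 1.3199 × 114 hours = 150 hours.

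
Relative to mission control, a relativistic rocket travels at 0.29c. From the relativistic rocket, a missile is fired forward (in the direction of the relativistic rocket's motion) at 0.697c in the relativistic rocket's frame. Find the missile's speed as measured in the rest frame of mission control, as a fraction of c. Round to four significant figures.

0.8210c

In units of c, u = (u' + v)/(1 + u'v) with u' = 0.697 and v = 0.29.
Numerator: 0.697 + 0.29 = 0.987. Denominator: 1 + (0.697)(0.29) = 1.20213.
u = 0.987/1.20213 = 0.82104, so the speed is 0.8210c.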